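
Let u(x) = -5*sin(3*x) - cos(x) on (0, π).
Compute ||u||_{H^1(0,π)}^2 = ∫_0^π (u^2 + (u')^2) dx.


||u||_{H^1(0,π)}^2 = 126*π

u'(x) = sin(x) - 15*cos(3*x).
Expand u² and (u')² and integrate term by term on (0, π), using: for integers n ≥ 1, ∫_0^π sin²(nx) dx = ∫_0^π cos²(nx) dx = π/2; for n ≠ n', ∫_0^π sin(nx)sin(n'x) dx = ∫_0^π cos(nx)cos(n'x) dx = 0; and by product-to-sum, ∫_0^π sin(nx)cos(n'x) dx = ½∫_0^π [sin((n+n')x) + sin((n−n')x)] dx, which is 0 when n+n' is even and 2n/(n²−n'²) when n+n' is odd (it need not vanish on (0, π)).
  u² squared terms: (-1)²·∫cos(x)² dx = 1·π/2 = π/2;  (-5)²·∫sin(3x)² dx = 25·π/2 = 25*π/2.
  u² cross terms: 2·(-1)·(-5)·∫cos(x)·sin(3x) dx = 10·(0) = 0.
  So ∫_0^π u² dx = π/2 + 25*π/2 + 0 = 13*π.
  (u')² squared terms: (-15)²·∫cos(3x)² dx = 225·π/2 = 225*π/2;  (1)²·∫sin(x)² dx = 1·π/2 = π/2.
  (u')² cross terms: 2·(-15)·(1)·∫cos(3x)·sin(x) dx = -30·(0) = 0.
  So ∫_0^π (u')² dx = 225*π/2 + π/2 + 0 = 113*π.
||u||_{H^1}^2 = (13*π) + (113*π) = 126*π.


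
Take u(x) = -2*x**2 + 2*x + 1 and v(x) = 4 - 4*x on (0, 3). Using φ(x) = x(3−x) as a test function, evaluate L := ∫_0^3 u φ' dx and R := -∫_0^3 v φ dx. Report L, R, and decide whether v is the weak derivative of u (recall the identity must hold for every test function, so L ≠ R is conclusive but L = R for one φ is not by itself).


LHS = 18, RHS = 9. No, v is not the weak derivative of u.

u(x) = -2*x**2 + 2*x + 1, classical derivative u'(x) = 2 - 4*x.
φ(x) = x(3−x), so φ'(x) = 3 - 2*x.
Note φ(0) = φ(3) = 0, so the boundary term u·φ vanishes.
LHS = ∫_0^3 u(x) φ'(x) dx = ∫_0^3 (4*x^3 - 10*x^2 + 4*x + 3) dx. Term by term:
  ∫_0^3 4*x^3 dx = 81;  ∫_0^3 -10*x^2 dx = -90;  ∫_0^3 4*x dx = 18;
  ∫_0^3 3 dx = 9.
Sum: 81 − 90 + 18 + 9 = 18.
So LHS = 18.
∫_0^3 v(x) φ(x) dx = ∫_0^3 (4*x^3 - 16*x^2 + 12*x) dx. Term by term:
  ∫_0^3 4*x^3 dx = 81;  ∫_0^3 -16*x^2 dx = -144;  ∫_0^3 12*x dx = 54.
Sum: 81 − 144 + 54 = -9.
So RHS = -∫_0^3 v(x) φ(x) dx = 9.
LHS − RHS = 9 ≠ 0, so the identity fails.
(For a valid weak derivative the identity must hold for EVERY test function, in particular this one. The failure shows v is NOT the weak derivative of u.)
Correct weak derivative would be u'(x) = 2 - 4*x.


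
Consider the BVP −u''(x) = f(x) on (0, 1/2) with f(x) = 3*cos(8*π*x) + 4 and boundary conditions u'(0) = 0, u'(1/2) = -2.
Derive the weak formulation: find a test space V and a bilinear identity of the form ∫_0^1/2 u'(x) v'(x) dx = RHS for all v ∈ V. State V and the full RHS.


V = H^1(0, 1/2) (v unrestricted at boundary; u is determined up to an additive constant); weak form: ∫_0^1/2 u'v' dx = ∫_0^1/2 (3*cos(8*π*x) + 4) v dx − 2·v(1/2) for all v ∈ V.

Multiply both sides by a test function v and integrate from 0 to 1/2:
  ∫_0^1/2 −u''(x) v(x) dx = ∫_0^1/2 f(x) v(x) dx.
Integrate the LHS by parts once:
  ∫_0^1/2 −u'' v dx = −[u'(x) v(x)]_0^1/2 + ∫_0^1/2 u'(x) v'(x) dx.
Thus ∫_0^1/2 u'(x) v'(x) dx = ∫_0^1/2 f(x) v(x) dx + [u'(x) v(x)]_0^1/2.
Choose V so that boundary terms are either known or forced to vanish.
u has inhomogeneous Neumann u'(0) = 0, u'(1/2) = -2. [u' v]_0^1/2 = (-2)·v(1/2) − (0)·v(0) = − 2·v(1/2). Take V = H^1(0, 1/2); boundary term becomes part of RHS.
Weak formulation: find u (satisfying any essential BC) such that ∫_0^1/2 u'(x) v'(x) dx = ∫_0^1/2 f v dx − 2·v(1/2) for all v ∈ V (Neumann data are natural BCs: they enter the RHS as boundary terms).
Substituting f(x) = 3*cos(8*π*x) + 4, the right-hand side is ∫_0^1/2 (3*cos(8*π*x) + 4) v dx − 2·v(1/2).
Compatibility check (pure Neumann): taking v ≡ 1 ∈ V gives 0 = ∫_0^1/2 f dx + (-2) − (0), i.e. ∫_0^1/2 f dx must equal u'(0) − u'(1/2) = 2. Indeed ∫_0^1/2 (3*cos(8*π*x) + 4) dx = 2, so the data are compatible. The solution is then unique only up to an additive constant (fix it e.g. by requiring ∫_0^1/2 u dx = 0).


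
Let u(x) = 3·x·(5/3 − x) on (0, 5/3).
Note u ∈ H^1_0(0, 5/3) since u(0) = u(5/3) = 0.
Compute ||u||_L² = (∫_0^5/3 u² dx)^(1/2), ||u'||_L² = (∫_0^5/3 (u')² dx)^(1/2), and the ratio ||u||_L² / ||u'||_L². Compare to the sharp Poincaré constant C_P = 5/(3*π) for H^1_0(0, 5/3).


||u||_L² / ||u'||_L² = sqrt(10)/6 < C_P = 5/(3*π).

u(x) = 3·x·(5/3 − x), so u'(x) = 5 - 6*x.
u(x) = 3·x·(5/3 − x) vanishes at x = 0 and x = 5/3, so u ∈ H^1_0(0, 5/3). Differentiate via the product rule and integrate the resulting polynomials term by term.
  ∫_0^5/3 u² dx = ∫_0^5/3 (9*x^4 - 30*x^3 + 25*x^2) dx. Term by term:
    ∫_0^5/3 9*x^4 dx = 625/27;  ∫_0^5/3 -30*x^3 dx = -3125/54;  ∫_0^5/3 25*x^2 dx = 3125/81.
  Sum: 625/27 − 3125/54 + 3125/81 = 625/162.
  ∫_0^5/3 (u')² dx = ∫_0^5/3 (36*x^2 - 60*x + 25) dx. Term by term:
    ∫_0^5/3 36*x^2 dx = 500/9;  ∫_0^5/3 -60*x dx = -250/3;  ∫_0^5/3 25 dx = 125/3.
  Sum: 500/9 − 250/3 + 125/3 = 125/9.
∫_0^5/3 u² dx = 625/162, so ||u||_L² = 25*sqrt(2)/18.
∫_0^5/3 (u')² dx = 125/9, so ||u'||_L² = 5*sqrt(5)/3.
Ratio ||u||_L² / ||u'||_L² = sqrt(10)/6.
Sharp Poincaré constant on H^1_0(0, 5/3) is C_P = L/π = 5/(3*π), achieved by sin(3*π/5·x).
A polynomial bump cannot attain the sharp Poincaré constant (only the first sine eigenfunction does), so the ratio is strictly less than C_P, consistent with ||u||_L² ≤ C_P ||u'||_L².


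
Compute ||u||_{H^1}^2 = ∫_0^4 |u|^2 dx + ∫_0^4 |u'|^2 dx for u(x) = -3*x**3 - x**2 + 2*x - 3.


||u||_{H^1}^2 = 884516/21

The H^1 norm (squared) on an interval (0, L) is
  ||u||_{H^1}^2 = ∫_0^L u(x)^2 dx + ∫_0^L u'(x)^2 dx.
Compute u'(x) = -9*x**2 - 2*x + 2.
Then u(x)^2 = 9*x**6 + 6*x**5 - 11*x**4 + 14*x**3 + 10*x**2 - 12*x + 9 and u'(x)^2 = 81*x**4 + 36*x**3 - 32*x**2 - 8*x + 4.
Integrate each monomial from 0 to 4 using ∫_0^4 c·x^n dx = c·4^(n+1)/(n+1):
  ∫_0^4 u(x)^2 dx = ∫_0^4 (9*x^6 + 6*x^5 - 11*x^4 + 14*x^3 + 10*x^2 - 12*x + 9) dx. Term by term:
    ∫_0^4 9*x^6 dx = 147456/7;  ∫_0^4 6*x^5 dx = 4096;  ∫_0^4 -11*x^4 dx = -11264/5;
    ∫_0^4 14*x^3 dx = 896;  ∫_0^4 10*x^2 dx = 640/3;  ∫_0^4 -12*x dx = -96;
    ∫_0^4 9 dx = 36.
  Sum: 147456/7 + 4096 − 11264/5 + 896 + 640/3 − 96 + 36 = 2515556/105.
  ∫_0^4 u'(x)^2 dx = ∫_0^4 (81*x^4 + 36*x^3 - 32*x^2 - 8*x + 4) dx. Term by term:
    ∫_0^4 81*x^4 dx = 82944/5;  ∫_0^4 36*x^3 dx = 2304;  ∫_0^4 -32*x^2 dx = -2048/3;
    ∫_0^4 -8*x dx = -64;  ∫_0^4 4 dx = 16.
  Sum: 82944/5 + 2304 − 2048/3 − 64 + 16 = 272432/15.
Adding: ||u||_{H^1}^2 = 2515556/105 + 272432/15 = 884516/21.


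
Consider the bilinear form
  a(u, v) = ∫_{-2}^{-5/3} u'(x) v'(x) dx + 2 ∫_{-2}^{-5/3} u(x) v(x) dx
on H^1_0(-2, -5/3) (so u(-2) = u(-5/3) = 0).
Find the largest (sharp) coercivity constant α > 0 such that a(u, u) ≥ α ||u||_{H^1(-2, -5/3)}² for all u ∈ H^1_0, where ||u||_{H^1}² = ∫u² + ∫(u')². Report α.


α = 1

Coercivity of a(·,·) on H^1_0(-2, -5/3) means a(u, u) ≥ α ||u||_{H^1}² for every u ∈ H^1_0.
The interval has length L = 1/3, and Poincaré/coercivity depend only on L. Here a(u, u) = ∫(u')² + (2)·∫u².
Here c = 2 ≥ 1, so a(u,u) = ∫(u')² + c∫u² ≥ ∫(u')² + ∫u² = ||u||_{H^1}², i.e. α = 1 works. No larger α is possible: a(u,u) ≥ α||u||_{H^1}² means (1−α)∫(u')² ≥ (α−c)∫u², and for the modes u_n = sin(nπ(x−x₀)/L) (x₀ the left endpoint) one has ∫u_n²/∫(u_n')² = (L/(nπ))² → 0, so a(u_n,u_n)/||u_n||_{H^1}² → 1. Hence the optimal constant is α = 1.
Therefore α = 1.


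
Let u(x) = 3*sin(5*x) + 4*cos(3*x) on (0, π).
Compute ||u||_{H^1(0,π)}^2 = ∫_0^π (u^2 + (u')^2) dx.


||u||_{H^1(0,π)}^2 = 197*π

u'(x) = -12*sin(3*x) + 15*cos(5*x).
Expand u² and (u')² and integrate term by term on (0, π), using: for integers n ≥ 1, ∫_0^π sin²(nx) dx = ∫_0^π cos²(nx) dx = π/2; for n ≠ n', ∫_0^π sin(nx)sin(n'x) dx = ∫_0^π cos(nx)cos(n'x) dx = 0; and by product-to-sum, ∫_0^π sin(nx)cos(n'x) dx = ½∫_0^π [sin((n+n')x) + sin((n−n')x)] dx, which is 0 when n+n' is even and 2n/(n²−n'²) when n+n' is odd (it need not vanish on (0, π)).
  u² squared terms: (3)²·∫sin(5x)² dx = 9·π/2 = 9*π/2;  (4)²·∫cos(3x)² dx = 16·π/2 = 8*π.
  u² cross terms: 2·(3)·(4)·∫sin(5x)·cos(3x) dx = 24·(0) = 0.
  So ∫_0^π u² dx = 9*π/2 + 8*π + 0 = 25*π/2.
  (u')² squared terms: (-12)²·∫sin(3x)² dx = 144·π/2 = 72*π;  (15)²·∫cos(5x)² dx = 225·π/2 = 225*π/2.
  (u')² cross terms: 2·(-12)·(15)·∫sin(3x)·cos(5x) dx = -360·(0) = 0.
  So ∫_0^π (u')² dx = 72*π + 225*π/2 + 0 = 369*π/2.
||u||_{H^1}^2 = (25*π/2) + (369*π/2) = 197*π.


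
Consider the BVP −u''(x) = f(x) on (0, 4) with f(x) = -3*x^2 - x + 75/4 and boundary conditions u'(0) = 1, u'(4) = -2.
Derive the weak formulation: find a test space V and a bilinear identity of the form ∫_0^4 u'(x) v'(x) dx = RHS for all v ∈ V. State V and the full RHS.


V = H^1(0, 4) (v unrestricted at boundary; u is determined up to an additive constant); weak form: ∫_0^4 u'v' dx = ∫_0^4 (-3*x^2 - x + 75/4) v dx − 2·v(4) − v(0) for all v ∈ V.

Multiply both sides by a test function v and integrate from 0 to 4:
  ∫_0^4 −u''(x) v(x) dx = ∫_0^4 f(x) v(x) dx.
Integrate the LHS by parts once:
  ∫_0^4 −u'' v dx = −[u'(x) v(x)]_0^4 + ∫_0^4 u'(x) v'(x) dx.
Thus ∫_0^4 u'(x) v'(x) dx = ∫_0^4 f(x) v(x) dx + [u'(x) v(x)]_0^4.
Choose V so that boundary terms are either known or forced to vanish.
u has inhomogeneous Neumann u'(0) = 1, u'(4) = -2. [u' v]_0^4 = (-2)·v(4) − (1)·v(0) = − 2·v(4) − v(0). Take V = H^1(0, 4); boundary term becomes part of RHS.
Weak formulation: find u (satisfying any essential BC) such that ∫_0^4 u'(x) v'(x) dx = ∫_0^4 f v dx − 2·v(4) − v(0) for all v ∈ V (Neumann data are natural BCs: they enter the RHS as boundary terms).
Substituting f(x) = -3*x^2 - x + 75/4, the right-hand side is ∫_0^4 (-3*x^2 - x + 75/4) v dx − 2·v(4) − v(0).
Compatibility check (pure Neumann): taking v ≡ 1 ∈ V gives 0 = ∫_0^4 f dx + (-2) − (1), i.e. ∫_0^4 f dx must equal u'(0) − u'(4) = 3. Indeed ∫_0^4 (-3*x^2 - x + 75/4) dx = 3, so the data are compatible. The solution is then unique only up to an additive constant (fix it e.g. by requiring ∫_0^4 u dx = 0).


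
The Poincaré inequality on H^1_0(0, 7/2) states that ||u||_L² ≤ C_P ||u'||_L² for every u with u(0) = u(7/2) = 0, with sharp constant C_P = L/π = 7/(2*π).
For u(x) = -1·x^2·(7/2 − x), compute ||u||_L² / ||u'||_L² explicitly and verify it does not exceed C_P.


||u||_L² / ||u'||_L² = sqrt(14)/4 < C_P = 7/(2*π).

u(x) = -1·x^2·(7/2 − x), so u'(x) = x*(3*x - 7).
u(x) = -1·x^2·(7/2 − x) vanishes at x = 0 and x = 7/2, so u ∈ H^1_0(0, 7/2). Differentiate via the product rule and integrate the resulting polynomials term by term.
  ∫_0^7/2 u² dx = ∫_0^7/2 (x^6 - 7*x^5 + 49*x^4/4) dx. Term by term:
    ∫_0^7/2 x^6 dx = 117649/128;  ∫_0^7/2 -7*x^5 dx = -823543/384;  ∫_0^7/2 49*x^4/4 dx = 823543/640.
  Sum: 117649/128 − 823543/384 + 823543/640 = 117649/1920.
  ∫_0^7/2 (u')² dx = ∫_0^7/2 (9*x^4 - 42*x^3 + 49*x^2) dx. Term by term:
    ∫_0^7/2 9*x^4 dx = 151263/160;  ∫_0^7/2 -42*x^3 dx = -50421/32;  ∫_0^7/2 49*x^2 dx = 16807/24.
  Sum: 151263/160 − 50421/32 + 16807/24 = 16807/240.
∫_0^7/2 u² dx = 117649/1920, so ||u||_L² = 343*sqrt(30)/240.
∫_0^7/2 (u')² dx = 16807/240, so ||u'||_L² = 49*sqrt(105)/60.
Ratio ||u||_L² / ||u'||_L² = sqrt(14)/4.
Sharp Poincaré constant on H^1_0(0, 7/2) is C_P = L/π = 7/(2*π), achieved by sin(2*π/7·x).
A polynomial bump cannot attain the sharp Poincaré constant (only the first sine eigenfunction does), so the ratio is strictly less than C_P, consistent with ||u||_L² ≤ C_P ||u'||_L².


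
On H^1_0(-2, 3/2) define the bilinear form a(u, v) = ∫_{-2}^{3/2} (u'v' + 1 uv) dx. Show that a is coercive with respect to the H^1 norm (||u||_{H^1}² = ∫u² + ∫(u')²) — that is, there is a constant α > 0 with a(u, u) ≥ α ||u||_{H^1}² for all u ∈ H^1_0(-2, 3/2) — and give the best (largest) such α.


α = 1

Coercivity of a(·,·) on H^1_0(-2, 3/2) means a(u, u) ≥ α ||u||_{H^1}² for every u ∈ H^1_0.
The interval has length L = 7/2, and Poincaré/coercivity depend only on L. Here a(u, u) = ∫(u')² + (1)·∫u².
Here c = 1 ≥ 1, so a(u,u) = ∫(u')² + c∫u² ≥ ∫(u')² + ∫u² = ||u||_{H^1}², i.e. α = 1 works. No larger α is possible: a(u,u) ≥ α||u||_{H^1}² means (1−α)∫(u')² ≥ (α−c)∫u², and for the modes u_n = sin(nπ(x−x₀)/L) (x₀ the left endpoint) one has ∫u_n²/∫(u_n')² = (L/(nπ))² → 0, so a(u_n,u_n)/||u_n||_{H^1}² → 1. Hence the optimal constant is α = 1.
Therefore α = 1.


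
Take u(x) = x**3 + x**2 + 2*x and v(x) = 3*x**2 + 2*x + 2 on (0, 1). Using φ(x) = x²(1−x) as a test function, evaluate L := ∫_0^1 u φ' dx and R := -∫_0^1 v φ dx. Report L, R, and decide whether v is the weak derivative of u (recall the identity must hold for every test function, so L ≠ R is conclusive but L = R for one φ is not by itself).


LHS = -11/30, RHS = -11/30. Yes, v = u' weakly.

u(x) = x**3 + x**2 + 2*x, classical derivative u'(x) = 3*x**2 + 2*x + 2.
φ(x) = x²(1−x), so φ'(x) = x*(2 - 3*x).
Note φ(0) = φ(1) = 0, so the boundary term u·φ vanishes.
LHS = ∫_0^1 u(x) φ'(x) dx = ∫_0^1 (-3*x^5 - x^4 - 4*x^3 + 4*x^2) dx. Term by term:
  ∫_0^1 -3*x^5 dx = -1/2;  ∫_0^1 -x^4 dx = -1/5;  ∫_0^1 -4*x^3 dx = -1;
  ∫_0^1 4*x^2 dx = 4/3.
Sum: -1/2 − 1/5 − 1 + 4/3 = -11/30.
So LHS = -11/30.
∫_0^1 v(x) φ(x) dx = ∫_0^1 (-3*x^5 + x^4 + 2*x^2) dx. Term by term:
  ∫_0^1 -3*x^5 dx = -1/2;  ∫_0^1 x^4 dx = 1/5;  ∫_0^1 2*x^2 dx = 2/3.
Sum: -1/2 + 1/5 + 2/3 = 11/30.
So RHS = -∫_0^1 v(x) φ(x) dx = -11/30.
LHS = RHS, so the identity holds for this test φ.
Moreover u is smooth here and v(x) = u'(x) = 3*x**2 + 2*x + 2 pointwise, so the identity holds for every test function. Hence v is the weak derivative of u.


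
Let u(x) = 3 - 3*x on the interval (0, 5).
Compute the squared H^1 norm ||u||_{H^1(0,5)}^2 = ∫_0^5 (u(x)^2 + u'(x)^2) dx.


||u||_{H^1}^2 = 240

The H^1 norm (squared) on an interval (0, L) is
  ||u||_{H^1}^2 = ∫_0^L u(x)^2 dx + ∫_0^L u'(x)^2 dx.
Compute u'(x) = -3.
Then u(x)^2 = 9*x**2 - 18*x + 9 and u'(x)^2 = 9.
Integrate each monomial from 0 to 5 using ∫_0^5 c·x^n dx = c·5^(n+1)/(n+1):
  ∫_0^5 u(x)^2 dx = ∫_0^5 (9*x^2 - 18*x + 9) dx. Term by term:
    ∫_0^5 9*x^2 dx = 375;  ∫_0^5 -18*x dx = -225;  ∫_0^5 9 dx = 45.
  Sum: 375 − 225 + 45 = 195.
  ∫_0^5 u'(x)^2 dx = ∫_0^5 (9) dx. Term by term:
    ∫_0^5 9 dx = 45.
Adding: ||u||_{H^1}^2 = 195 + 45 = 240.


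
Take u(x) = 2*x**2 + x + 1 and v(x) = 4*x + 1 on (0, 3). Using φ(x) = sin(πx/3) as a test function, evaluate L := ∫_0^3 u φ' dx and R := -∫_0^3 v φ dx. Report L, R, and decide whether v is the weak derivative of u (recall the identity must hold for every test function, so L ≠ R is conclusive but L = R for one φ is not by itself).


LHS = -42/π, RHS = -42/π. Yes, v = u' weakly.

u(x) = 2*x**2 + x + 1, classical derivative u'(x) = 4*x + 1.
φ(x) = sin(πx/3), so φ'(x) = π*cos(π*x/3)/3.
Note φ(0) = φ(3) = 0, so the boundary term u·φ vanishes.
LHS = ∫_0^3 u(x) φ'(x) dx = ∫_0^3 (2*π*x^2*cos(π*x/3)/3 + π*x*cos(π*x/3)/3 + π*cos(π*x/3)/3) dx. Term by term:
  ∫_0^3 π*cos(π*x/3)/3 dx = 0;  ∫_0^3 π*x*cos(π*x/3)/3 dx = -6/π;  ∫_0^3 2*π*x^2*cos(π*x/3)/3 dx = -36/π.
Sum: 0 − 6/π − 36/π = -42/π.
So LHS = -42/π.
∫_0^3 v(x) φ(x) dx = ∫_0^3 (4*x*sin(π*x/3) + sin(π*x/3)) dx. Term by term:
  ∫_0^3 4*x*sin(π*x/3) dx = 36/π;  ∫_0^3 sin(π*x/3) dx = 6/π.
Sum: 36/π + 6/π = 42/π.
So RHS = -∫_0^3 v(x) φ(x) dx = -42/π.
LHS = RHS, so the identity holds for this test φ.
Moreover u is smooth here and v(x) = u'(x) = 4*x + 1 pointwise, so the identity holds for every test function. Hence v is the weak derivative of u.


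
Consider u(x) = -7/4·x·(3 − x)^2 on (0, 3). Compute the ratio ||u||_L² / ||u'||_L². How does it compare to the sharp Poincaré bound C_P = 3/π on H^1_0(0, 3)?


||u||_L² / ||u'||_L² = 3*sqrt(14)/14 < C_P = 3/π.

u(x) = -7/4·x·(3 − x)^2, so u'(x) = 21*(1 - x)*(x - 3)/4.
u(x) = -7/4·x·(3 − x)^2 vanishes at x = 0 and x = 3, so u ∈ H^1_0(0, 3). Differentiate via the product rule and integrate the resulting polynomials term by term.
  ∫_0^3 u² dx = ∫_0^3 (49*x^6/16 - 147*x^5/4 + 1323*x^4/8 - 1323*x^3/4 + 3969*x^2/16) dx. Term by term:
    ∫_0^3 49*x^6/16 dx = 15309/16;  ∫_0^3 -147*x^5/4 dx = -35721/8;  ∫_0^3 1323*x^4/8 dx = 321489/40;
    ∫_0^3 -1323*x^3/4 dx = -107163/16;  ∫_0^3 3969*x^2/16 dx = 35721/16.
  Sum: 15309/16 − 35721/8 + 321489/40 − 107163/16 + 35721/16 = 5103/80.
  ∫_0^3 (u')² dx = ∫_0^3 (441*x^4/16 - 441*x^3/2 + 4851*x^2/8 - 1323*x/2 + 3969/16) dx. Term by term:
    ∫_0^3 441*x^4/16 dx = 107163/80;  ∫_0^3 -441*x^3/2 dx = -35721/8;  ∫_0^3 4851*x^2/8 dx = 43659/8;
    ∫_0^3 -1323*x/2 dx = -11907/4;  ∫_0^3 3969/16 dx = 11907/16.
  Sum: 107163/80 − 35721/8 + 43659/8 − 11907/4 + 11907/16 = 3969/40.
∫_0^3 u² dx = 5103/80, so ||u||_L² = 27*sqrt(35)/20.
∫_0^3 (u')² dx = 3969/40, so ||u'||_L² = 63*sqrt(10)/20.
Ratio ||u||_L² / ||u'||_L² = 3*sqrt(14)/14.
Sharp Poincaré constant on H^1_0(0, 3) is C_P = L/π = 3/π, achieved by sin(π/3·x).
A polynomial bump cannot attain the sharp Poincaré constant (only the first sine eigenfunction does), so the ratio is strictly less than C_P, consistent with ||u||_L² ≤ C_P ||u'||_L².


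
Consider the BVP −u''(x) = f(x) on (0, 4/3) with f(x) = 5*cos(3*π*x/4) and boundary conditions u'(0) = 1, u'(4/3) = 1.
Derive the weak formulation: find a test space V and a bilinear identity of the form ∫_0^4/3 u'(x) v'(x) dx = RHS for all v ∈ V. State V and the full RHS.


V = H^1(0, 4/3) (v unrestricted at boundary; u is determined up to an additive constant); weak form: ∫_0^4/3 u'v' dx = ∫_0^4/3 (5*cos(3*π*x/4)) v dx + v(4/3) − v(0) for all v ∈ V.

Multiply both sides by a test function v and integrate from 0 to 4/3:
  ∫_0^4/3 −u''(x) v(x) dx = ∫_0^4/3 f(x) v(x) dx.
Integrate the LHS by parts once:
  ∫_0^4/3 −u'' v dx = −[u'(x) v(x)]_0^4/3 + ∫_0^4/3 u'(x) v'(x) dx.
Thus ∫_0^4/3 u'(x) v'(x) dx = ∫_0^4/3 f(x) v(x) dx + [u'(x) v(x)]_0^4/3.
Choose V so that boundary terms are either known or forced to vanish.
u has inhomogeneous Neumann u'(0) = 1, u'(4/3) = 1. [u' v]_0^4/3 = (1)·v(4/3) − (1)·v(0) = v(4/3) − v(0). Take V = H^1(0, 4/3); boundary term becomes part of RHS.
Weak formulation: find u (satisfying any essential BC) such that ∫_0^4/3 u'(x) v'(x) dx = ∫_0^4/3 f v dx + v(4/3) − v(0) for all v ∈ V (Neumann data are natural BCs: they enter the RHS as boundary terms).
Substituting f(x) = 5*cos(3*π*x/4), the right-hand side is ∫_0^4/3 (5*cos(3*π*x/4)) v dx + v(4/3) − v(0).
Compatibility check (pure Neumann): taking v ≡ 1 ∈ V gives 0 = ∫_0^4/3 f dx + (1) − (1), i.e. ∫_0^4/3 f dx must equal u'(0) − u'(4/3) = 0. Indeed ∫_0^4/3 (5*cos(3*π*x/4)) dx = 0, so the data are compatible. The solution is then unique only up to an additive constant (fix it e.g. by requiring ∫_0^4/3 u dx = 0).


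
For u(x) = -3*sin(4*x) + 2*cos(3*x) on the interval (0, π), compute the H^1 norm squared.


||u||_{H^1(0,π)}^2 = -960/7 + 193*π/2

u'(x) = -6*sin(3*x) - 12*cos(4*x).
Expand u² and (u')² and integrate term by term on (0, π), using: for integers n ≥ 1, ∫_0^π sin²(nx) dx = ∫_0^π cos²(nx) dx = π/2; for n ≠ n', ∫_0^π sin(nx)sin(n'x) dx = ∫_0^π cos(nx)cos(n'x) dx = 0; and by product-to-sum, ∫_0^π sin(nx)cos(n'x) dx = ½∫_0^π [sin((n+n')x) + sin((n−n')x)] dx, which is 0 when n+n' is even and 2n/(n²−n'²) when n+n' is odd (it need not vanish on (0, π)).
  u² squared terms: (-3)²·∫sin(4x)² dx = 9·π/2 = 9*π/2;  (2)²·∫cos(3x)² dx = 4·π/2 = 2*π.
  u² cross terms: 2·(-3)·(2)·∫sin(4x)·cos(3x) dx = -12·(8/7) = -96/7.
  So ∫_0^π u² dx = 9*π/2 + 2*π − 96/7 = -96/7 + 13*π/2.
  (u')² squared terms: (-12)²·∫cos(4x)² dx = 144·π/2 = 72*π;  (-6)²·∫sin(3x)² dx = 36·π/2 = 18*π.
  (u')² cross terms: 2·(-12)·(-6)·∫cos(4x)·sin(3x) dx = 144·(-6/7) = -864/7.
  So ∫_0^π (u')² dx = 72*π + 18*π − 864/7 = -864/7 + 90*π.
||u||_{H^1}^2 = (-96/7 + 13*π/2) + (-864/7 + 90*π) = -960/7 + 193*π/2.


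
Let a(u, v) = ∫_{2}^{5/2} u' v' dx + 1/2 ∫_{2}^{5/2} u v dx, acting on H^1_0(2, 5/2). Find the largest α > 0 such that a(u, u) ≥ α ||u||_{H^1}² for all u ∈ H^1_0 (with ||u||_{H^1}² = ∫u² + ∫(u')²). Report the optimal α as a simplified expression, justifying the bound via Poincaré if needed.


α = (1 + 8*π^2)/(2*(1 + 4*π^2))

Coercivity of a(·,·) on H^1_0(2, 5/2) means a(u, u) ≥ α ||u||_{H^1}² for every u ∈ H^1_0.
The interval has length L = 1/2, and Poincaré/coercivity depend only on L. Here a(u, u) = ∫(u')² + (1/2)·∫u².
Here 0 < c = 1/2 < 1. The condition a(u,u) ≥ α||u||_{H^1}² reads (1−α)∫(u')² ≥ (α−c)∫u². Any admissible α is ≤ 1 (rapidly oscillating u have ∫u²/∫(u')² → 0), and α = 1 would force 0 ≥ (1−c)∫u², impossible since c < 1; so 1−α > 0. By the sharp Poincaré inequality on H^1_0 of an interval of length L, ∫(u')² ≥ (π/L)²∫u² with equality for the first sine mode sin(π(x−x₀)/L) (x₀ the left endpoint), so the inequality holds for all u iff (1−α)(π/L)² ≥ α − c, i.e. α ≤ ((π/L)² + c)/((π/L)² + 1) = (1 + c(L/π)²)/(1 + (L/π)²). With (π/L)² = 4*π^2 and c = 1/2, the largest admissible constant is α = ((π/L)² + c)/((π/L)² + 1).
Simplifying, α = (1 + 8*π^2)/(2*(1 + 4*π^2)).


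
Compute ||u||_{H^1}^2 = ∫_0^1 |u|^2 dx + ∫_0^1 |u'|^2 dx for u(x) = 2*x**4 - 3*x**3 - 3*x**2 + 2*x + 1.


||u||_{H^1}^2 = 3158/315

The H^1 norm (squared) on an interval (0, L) is
  ||u||_{H^1}^2 = ∫_0^L u(x)^2 dx + ∫_0^L u'(x)^2 dx.
Compute u'(x) = 8*x**3 - 9*x**2 - 6*x + 2.
Then u(x)^2 = 4*x**8 - 12*x**7 - 3*x**6 + 26*x**5 + x**4 - 18*x**3 - 2*x**2 + 4*x + 1 and u'(x)^2 = 64*x**6 - 144*x**5 - 15*x**4 + 140*x**3 - 24*x + 4.
Integrate each monomial from 0 to 1 using ∫_0^1 c·x^n dx = c·1^(n+1)/(n+1):
  ∫_0^1 u(x)^2 dx = ∫_0^1 (4*x^8 - 12*x^7 - 3*x^6 + 26*x^5 + x^4 - 18*x^3 - 2*x^2 + 4*x + 1) dx. Term by term:
    ∫_0^1 4*x^8 dx = 4/9;  ∫_0^1 -12*x^7 dx = -3/2;  ∫_0^1 -3*x^6 dx = -3/7;
    ∫_0^1 26*x^5 dx = 13/3;  ∫_0^1 x^4 dx = 1/5;  ∫_0^1 -18*x^3 dx = -9/2;
    ∫_0^1 -2*x^2 dx = -2/3;  ∫_0^1 4*x dx = 2;  ∫_0^1 1 dx = 1.
  Sum: 4/9 − 3/2 − 3/7 + 13/3 + 1/5 − 9/2 − 2/3 + 2 + 1 = 278/315.
  ∫_0^1 u'(x)^2 dx = ∫_0^1 (64*x^6 - 144*x^5 - 15*x^4 + 140*x^3 - 24*x + 4) dx. Term by term:
    ∫_0^1 64*x^6 dx = 64/7;  ∫_0^1 -144*x^5 dx = -24;  ∫_0^1 -15*x^4 dx = -3;
    ∫_0^1 140*x^3 dx = 35;  ∫_0^1 -24*x dx = -12;  ∫_0^1 4 dx = 4.
  Sum: 64/7 − 24 − 3 + 35 − 12 + 4 = 64/7.
Adding: ||u||_{H^1}^2 = 278/315 + 64/7 = 3158/315.


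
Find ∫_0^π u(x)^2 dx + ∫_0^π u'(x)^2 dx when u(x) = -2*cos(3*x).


||u||_{H^1(0,π)}^2 = 20*π

u'(x) = 6*sin(3*x).
Expand u² and (u')² and integrate term by term on (0, π), using: for integers n ≥ 1, ∫_0^π sin²(nx) dx = ∫_0^π cos²(nx) dx = π/2; for n ≠ n', ∫_0^π sin(nx)sin(n'x) dx = ∫_0^π cos(nx)cos(n'x) dx = 0; and by product-to-sum, ∫_0^π sin(nx)cos(n'x) dx = ½∫_0^π [sin((n+n')x) + sin((n−n')x)] dx, which is 0 when n+n' is even and 2n/(n²−n'²) when n+n' is odd (it need not vanish on (0, π)).
  u² squared terms: (-2)²·∫cos(3x)² dx = 4·π/2 = 2*π.
  So ∫_0^π u² dx = 2*π.
  (u')² squared terms: (6)²·∫sin(3x)² dx = 36·π/2 = 18*π.
  So ∫_0^π (u')² dx = 18*π.
||u||_{H^1}^2 = (2*π) + (18*π) = 20*π.


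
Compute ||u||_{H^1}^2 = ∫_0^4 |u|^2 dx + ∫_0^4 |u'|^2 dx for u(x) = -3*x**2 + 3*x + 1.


||u||_{H^1}^2 = 6616/5

The H^1 norm (squared) on an interval (0, L) is
  ||u||_{H^1}^2 = ∫_0^L u(x)^2 dx + ∫_0^L u'(x)^2 dx.
Compute u'(x) = 3 - 6*x.
Then u(x)^2 = 9*x**4 - 18*x**3 + 3*x**2 + 6*x + 1 and u'(x)^2 = 36*x**2 - 36*x + 9.
Integrate each monomial from 0 to 4 using ∫_0^4 c·x^n dx = c·4^(n+1)/(n+1):
  ∫_0^4 u(x)^2 dx = ∫_0^4 (9*x^4 - 18*x^3 + 3*x^2 + 6*x + 1) dx. Term by term:
    ∫_0^4 9*x^4 dx = 9216/5;  ∫_0^4 -18*x^3 dx = -1152;  ∫_0^4 3*x^2 dx = 64;
    ∫_0^4 6*x dx = 48;  ∫_0^4 1 dx = 4.
  Sum: 9216/5 − 1152 + 64 + 48 + 4 = 4036/5.
  ∫_0^4 u'(x)^2 dx = ∫_0^4 (36*x^2 - 36*x + 9) dx. Term by term:
    ∫_0^4 36*x^2 dx = 768;  ∫_0^4 -36*x dx = -288;  ∫_0^4 9 dx = 36.
  Sum: 768 − 288 + 36 = 516.
Adding: ||u||_{H^1}^2 = 4036/5 + 516 = 6616/5.


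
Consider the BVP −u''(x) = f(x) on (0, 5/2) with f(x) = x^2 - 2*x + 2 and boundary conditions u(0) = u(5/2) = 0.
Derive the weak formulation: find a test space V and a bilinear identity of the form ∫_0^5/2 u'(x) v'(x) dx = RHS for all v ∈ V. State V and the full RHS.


V = H^1_0(0, 5/2) (so v(0) = v(5/2) = 0); weak form: ∫_0^5/2 u'v' dx = ∫_0^5/2 (x^2 - 2*x + 2) v dx for all v ∈ V.

Multiply both sides by a test function v and integrate from 0 to 5/2:
  ∫_0^5/2 −u''(x) v(x) dx = ∫_0^5/2 f(x) v(x) dx.
Integrate the LHS by parts once:
  ∫_0^5/2 −u'' v dx = −[u'(x) v(x)]_0^5/2 + ∫_0^5/2 u'(x) v'(x) dx.
Thus ∫_0^5/2 u'(x) v'(x) dx = ∫_0^5/2 f(x) v(x) dx + [u'(x) v(x)]_0^5/2.
Choose V so that boundary terms are either known or forced to vanish.
u is Dirichlet: u(0) = u(5/2) = 0. Let V = H^1_0(0, 5/2); then v(0) = v(5/2) = 0, and [u' v]_0^5/2 = 0.
Weak formulation: find u (satisfying any essential BC) such that ∫_0^5/2 u'(x) v'(x) dx = ∫_0^5/2 f v dx for all v ∈ V.
Substituting f(x) = x^2 - 2*x + 2, the right-hand side is ∫_0^5/2 (x^2 - 2*x + 2) v dx.


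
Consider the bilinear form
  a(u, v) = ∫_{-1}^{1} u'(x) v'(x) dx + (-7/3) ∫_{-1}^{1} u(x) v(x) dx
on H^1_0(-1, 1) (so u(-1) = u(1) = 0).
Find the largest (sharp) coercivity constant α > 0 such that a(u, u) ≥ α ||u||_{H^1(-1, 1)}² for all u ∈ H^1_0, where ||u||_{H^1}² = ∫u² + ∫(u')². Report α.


α = (-28/3 + π^2)/(4 + π^2)

Coercivity of a(·,·) on H^1_0(-1, 1) means a(u, u) ≥ α ||u||_{H^1}² for every u ∈ H^1_0.
The interval has length L = 2, and Poincaré/coercivity depend only on L. Here a(u, u) = ∫(u')² + (-7/3)·∫u².
Here c = -7/3 < 0 with |c| < (π/L)² = π^2/4, so coercivity still holds. The condition a(u,u) ≥ α||u||_{H^1}² reads (1−α)∫(u')² ≥ (α−c)∫u². Any admissible α is ≤ 1 (rapidly oscillating u have ∫u²/∫(u')² → 0), and α = 1 would force 0 ≥ (1−c)∫u², impossible since c < 1; so 1−α > 0. By the sharp Poincaré inequality on H^1_0 of an interval of length L, ∫(u')² ≥ (π/L)²∫u² with equality for the first sine mode sin(π(x−x₀)/L) (x₀ the left endpoint), so the inequality holds for all u iff (1−α)(π/L)² ≥ α − c, i.e. α ≤ ((π/L)² + c)/((π/L)² + 1) = (1 + c(L/π)²)/(1 + (L/π)²). (Direct route, valid since c ≤ 0: Poincaré gives c∫u² ≥ c(L/π)²∫(u')², so a(u,u) ≥ (1 + c(L/π)²)∫(u')², while ||u||_{H^1}² ≤ (1 + (L/π)²)∫(u')²; dividing yields the same α.) With (π/L)² = π^2/4 and c = -7/3, the largest admissible constant is α = ((π/L)² + c)/((π/L)² + 1).
Simplifying, α = (-28/3 + π^2)/(4 + π^2).


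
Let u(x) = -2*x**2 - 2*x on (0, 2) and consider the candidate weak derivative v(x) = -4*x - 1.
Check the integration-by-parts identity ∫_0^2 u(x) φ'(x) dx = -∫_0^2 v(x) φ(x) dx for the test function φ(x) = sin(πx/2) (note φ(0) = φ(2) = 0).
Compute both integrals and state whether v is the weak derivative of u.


LHS = 24/π, RHS = 20/π. No, v is not the weak derivative of u.

u(x) = -2*x**2 - 2*x, classical derivative u'(x) = -4*x - 2.
φ(x) = sin(πx/2), so φ'(x) = π*cos(π*x/2)/2.
Note φ(0) = φ(2) = 0, so the boundary term u·φ vanishes.
LHS = ∫_0^2 u(x) φ'(x) dx = ∫_0^2 (-π*x^2*cos(π*x/2) - π*x*cos(π*x/2)) dx. Term by term:
  ∫_0^2 -π*x*cos(π*x/2) dx = 8/π;  ∫_0^2 -π*x^2*cos(π*x/2) dx = 16/π.
Sum: 8/π + 16/π = 24/π.
So LHS = 24/π.
∫_0^2 v(x) φ(x) dx = ∫_0^2 (-4*x*sin(π*x/2) - sin(π*x/2)) dx. Term by term:
  ∫_0^2 -sin(π*x/2) dx = -4/π;  ∫_0^2 -4*x*sin(π*x/2) dx = -16/π.
Sum: -4/π − 16/π = -20/π.
So RHS = -∫_0^2 v(x) φ(x) dx = 20/π.
LHS − RHS = 4/π ≠ 0, so the identity fails.
(For a valid weak derivative the identity must hold for EVERY test function, in particular this one. The failure shows v is NOT the weak derivative of u.)
Correct weak derivative would be u'(x) = -4*x - 2.


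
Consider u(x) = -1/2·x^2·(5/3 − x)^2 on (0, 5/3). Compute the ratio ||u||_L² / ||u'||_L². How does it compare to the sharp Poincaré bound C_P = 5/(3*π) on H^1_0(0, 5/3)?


||u||_L² / ||u'||_L² = 5*sqrt(3)/18 < C_P = 5/(3*π).

u(x) = -1/2·x^2·(5/3 − x)^2, so u'(x) = x*(-18*x^2 + 45*x - 25)/9.
u(x) = -1/2·x^2·(5/3 − x)^2 vanishes at x = 0 and x = 5/3, so u ∈ H^1_0(0, 5/3). Differentiate via the product rule and integrate the resulting polynomials term by term.
  ∫_0^5/3 u² dx = ∫_0^5/3 (x^8/4 - 5*x^7/3 + 25*x^6/6 - 125*x^5/27 + 625*x^4/324) dx. Term by term:
    ∫_0^5/3 x^8/4 dx = 1953125/708588;  ∫_0^5/3 -5*x^7/3 dx = -1953125/157464;  ∫_0^5/3 25*x^6/6 dx = 1953125/91854;
    ∫_0^5/3 -125*x^5/27 dx = -1953125/118098;  ∫_0^5/3 625*x^4/324 dx = 390625/78732.
  Sum: 1953125/708588 − 1953125/157464 + 1953125/91854 − 1953125/118098 + 390625/78732 = 390625/9920232.
  ∫_0^5/3 (u')² dx = ∫_0^5/3 (4*x^6 - 20*x^5 + 325*x^4/9 - 250*x^3/9 + 625*x^2/81) dx. Term by term:
    ∫_0^5/3 4*x^6 dx = 312500/15309;  ∫_0^5/3 -20*x^5 dx = -156250/2187;  ∫_0^5/3 325*x^4/9 dx = 203125/2187;
    ∫_0^5/3 -250*x^3/9 dx = -78125/1458;  ∫_0^5/3 625*x^2/81 dx = 78125/6561.
  Sum: 312500/15309 − 156250/2187 + 203125/2187 − 78125/1458 + 78125/6561 = 15625/91854.
∫_0^5/3 u² dx = 390625/9920232, so ||u||_L² = 625*sqrt(42)/20412.
∫_0^5/3 (u')² dx = 15625/91854, so ||u'||_L² = 125*sqrt(14)/1134.
Ratio ||u||_L² / ||u'||_L² = 5*sqrt(3)/18.
Sharp Poincaré constant on H^1_0(0, 5/3) is C_P = L/π = 5/(3*π), achieved by sin(3*π/5·x).
A polynomial bump cannot attain the sharp Poincaré constant (only the first sine eigenfunction does), so the ratio is strictly less than C_P, consistent with ||u||_L² ≤ C_P ||u'||_L².


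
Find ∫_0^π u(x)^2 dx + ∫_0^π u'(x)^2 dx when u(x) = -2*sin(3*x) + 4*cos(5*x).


||u||_{H^1(0,π)}^2 = 228*π

u'(x) = -20*sin(5*x) - 6*cos(3*x).
Expand u² and (u')² and integrate term by term on (0, π), using: for integers n ≥ 1, ∫_0^π sin²(nx) dx = ∫_0^π cos²(nx) dx = π/2; for n ≠ n', ∫_0^π sin(nx)sin(n'x) dx = ∫_0^π cos(nx)cos(n'x) dx = 0; and by product-to-sum, ∫_0^π sin(nx)cos(n'x) dx = ½∫_0^π [sin((n+n')x) + sin((n−n')x)] dx, which is 0 when n+n' is even and 2n/(n²−n'²) when n+n' is odd (it need not vanish on (0, π)).
  u² squared terms: (-2)²·∫sin(3x)² dx = 4·π/2 = 2*π;  (4)²·∫cos(5x)² dx = 16·π/2 = 8*π.
  u² cross terms: 2·(-2)·(4)·∫sin(3x)·cos(5x) dx = -16·(0) = 0.
  So ∫_0^π u² dx = 2*π + 8*π + 0 = 10*π.
  (u')² squared terms: (-20)²·∫sin(5x)² dx = 400·π/2 = 200*π;  (-6)²·∫cos(3x)² dx = 36·π/2 = 18*π.
  (u')² cross terms: 2·(-20)·(-6)·∫sin(5x)·cos(3x) dx = 240·(0) = 0.
  So ∫_0^π (u')² dx = 200*π + 18*π + 0 = 218*π.
||u||_{H^1}^2 = (10*π) + (218*π) = 228*π.


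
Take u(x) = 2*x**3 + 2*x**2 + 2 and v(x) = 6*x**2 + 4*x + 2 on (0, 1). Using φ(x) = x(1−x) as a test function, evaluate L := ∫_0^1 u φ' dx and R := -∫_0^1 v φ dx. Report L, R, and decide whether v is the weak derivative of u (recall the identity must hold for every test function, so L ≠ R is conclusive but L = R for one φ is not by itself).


LHS = -19/30, RHS = -29/30. No, v is not the weak derivative of u.

u(x) = 2*x**3 + 2*x**2 + 2, classical derivative u'(x) = 6*x**2 + 4*x.
φ(x) = x(1−x), so φ'(x) = 1 - 2*x.
Note φ(0) = φ(1) = 0, so the boundary term u·φ vanishes.
LHS = ∫_0^1 u(x) φ'(x) dx = ∫_0^1 (-4*x^4 - 2*x^3 + 2*x^2 - 4*x + 2) dx. Term by term:
  ∫_0^1 -4*x^4 dx = -4/5;  ∫_0^1 -2*x^3 dx = -1/2;  ∫_0^1 2*x^2 dx = 2/3;
  ∫_0^1 -4*x dx = -2;  ∫_0^1 2 dx = 2.
Sum: -4/5 − 1/2 + 2/3 − 2 + 2 = -19/30.
So LHS = -19/30.
∫_0^1 v(x) φ(x) dx = ∫_0^1 (-6*x^4 + 2*x^3 + 2*x^2 + 2*x) dx. Term by term:
  ∫_0^1 -6*x^4 dx = -6/5;  ∫_0^1 2*x^3 dx = 1/2;  ∫_0^1 2*x^2 dx = 2/3;
  ∫_0^1 2*x dx = 1.
Sum: -6/5 + 1/2 + 2/3 + 1 = 29/30.
So RHS = -∫_0^1 v(x) φ(x) dx = -29/30.
LHS − RHS = 1/3 ≠ 0, so the identity fails.
(For a valid weak derivative the identity must hold for EVERY test function, in particular this one. The failure shows v is NOT the weak derivative of u.)
Correct weak derivative would be u'(x) = 6*x**2 + 4*x.


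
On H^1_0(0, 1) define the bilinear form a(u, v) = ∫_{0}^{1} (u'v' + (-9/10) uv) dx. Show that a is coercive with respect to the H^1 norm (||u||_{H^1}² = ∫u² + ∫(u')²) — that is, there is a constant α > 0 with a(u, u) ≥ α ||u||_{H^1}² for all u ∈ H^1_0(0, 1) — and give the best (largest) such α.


α = (-9/10 + π^2)/(1 + π^2)

Coercivity of a(·,·) on H^1_0(0, 1) means a(u, u) ≥ α ||u||_{H^1}² for every u ∈ H^1_0.
The interval has length L = 1, and Poincaré/coercivity depend only on L. Here a(u, u) = ∫(u')² + (-9/10)·∫u².
Here c = -9/10 < 0 with |c| < (π/L)² = π^2, so coercivity still holds. The condition a(u,u) ≥ α||u||_{H^1}² reads (1−α)∫(u')² ≥ (α−c)∫u². Any admissible α is ≤ 1 (rapidly oscillating u have ∫u²/∫(u')² → 0), and α = 1 would force 0 ≥ (1−c)∫u², impossible since c < 1; so 1−α > 0. By the sharp Poincaré inequality on H^1_0 of an interval of length L, ∫(u')² ≥ (π/L)²∫u² with equality for the first sine mode sin(π(x−x₀)/L) (x₀ the left endpoint), so the inequality holds for all u iff (1−α)(π/L)² ≥ α − c, i.e. α ≤ ((π/L)² + c)/((π/L)² + 1) = (1 + c(L/π)²)/(1 + (L/π)²). (Direct route, valid since c ≤ 0: Poincaré gives c∫u² ≥ c(L/π)²∫(u')², so a(u,u) ≥ (1 + c(L/π)²)∫(u')², while ||u||_{H^1}² ≤ (1 + (L/π)²)∫(u')²; dividing yields the same α.) With (π/L)² = π^2 and c = -9/10, the largest admissible constant is α = ((π/L)² + c)/((π/L)² + 1).
Simplifying, α = (-9/10 + π^2)/(1 + π^2).


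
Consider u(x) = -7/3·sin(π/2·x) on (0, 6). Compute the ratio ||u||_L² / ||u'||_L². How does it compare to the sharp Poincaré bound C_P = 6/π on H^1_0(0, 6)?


||u||_L² / ||u'||_L² = 2/π < C_P = 6/π.

u(x) = -7/3·sin(π/2·x), so u'(x) = -7*π*cos(π*x/2)/6.
Writing u(x) = A·sin(kπx/L) with A = -7/3 and k = 3, use ∫_0^L sin²(kπx/L) dx = L/2 and ∫_0^L cos²(kπx/L) dx = L/2.
u² = 49/9·sin²(π/2·x) and (u')² = 49*π^2/36·cos²(π/2·x), and each of sin², cos² integrates to L/2 = 3 over (0, 6).
∫_0^6 u² dx = 49/3, so ||u||_L² = 7*sqrt(3)/3.
∫_0^6 (u')² dx = 49*π^2/12, so ||u'||_L² = 7*sqrt(3)*π/6.
Ratio ||u||_L² / ||u'||_L² = 2/π.
Sharp Poincaré constant on H^1_0(0, 6) is C_P = L/π = 6/π, achieved by sin(π/6·x).
This is the k = 3 harmonic; the ratio L/(kπ) is strictly less than C_P = L/π, consistent with the sharp inequality ||u||_L² ≤ C_P ||u'||_L².


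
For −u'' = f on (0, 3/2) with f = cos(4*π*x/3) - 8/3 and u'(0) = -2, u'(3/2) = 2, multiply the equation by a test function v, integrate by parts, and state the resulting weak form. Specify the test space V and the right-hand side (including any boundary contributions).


V = H^1(0, 3/2) (v unrestricted at boundary; u is determined up to an additive constant); weak form: ∫_0^3/2 u'v' dx = ∫_0^3/2 (cos(4*π*x/3) - 8/3) v dx + 2·v(3/2) + 2·v(0) for all v ∈ V.

Multiply both sides by a test function v and integrate from 0 to 3/2:
  ∫_0^3/2 −u''(x) v(x) dx = ∫_0^3/2 f(x) v(x) dx.
Integrate the LHS by parts once:
  ∫_0^3/2 −u'' v dx = −[u'(x) v(x)]_0^3/2 + ∫_0^3/2 u'(x) v'(x) dx.
Thus ∫_0^3/2 u'(x) v'(x) dx = ∫_0^3/2 f(x) v(x) dx + [u'(x) v(x)]_0^3/2.
Choose V so that boundary terms are either known or forced to vanish.
u has inhomogeneous Neumann u'(0) = -2, u'(3/2) = 2. [u' v]_0^3/2 = (2)·v(3/2) − (-2)·v(0) = 2·v(3/2) + 2·v(0). Take V = H^1(0, 3/2); boundary term becomes part of RHS.
Weak formulation: find u (satisfying any essential BC) such that ∫_0^3/2 u'(x) v'(x) dx = ∫_0^3/2 f v dx + 2·v(3/2) + 2·v(0) for all v ∈ V (Neumann data are natural BCs: they enter the RHS as boundary terms).
Substituting f(x) = cos(4*π*x/3) - 8/3, the right-hand side is ∫_0^3/2 (cos(4*π*x/3) - 8/3) v dx + 2·v(3/2) + 2·v(0).
Compatibility check (pure Neumann): taking v ≡ 1 ∈ V gives 0 = ∫_0^3/2 f dx + (2) − (-2), i.e. ∫_0^3/2 f dx must equal u'(0) − u'(3/2) = -4. Indeed ∫_0^3/2 (cos(4*π*x/3) - 8/3) dx = -4, so the data are compatible. The solution is then unique only up to an additive constant (fix it e.g. by requiring ∫_0^3/2 u dx = 0).


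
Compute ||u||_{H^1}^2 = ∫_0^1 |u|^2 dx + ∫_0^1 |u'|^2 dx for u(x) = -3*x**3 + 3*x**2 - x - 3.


||u||_{H^1}^2 = 1346/105

The H^1 norm (squared) on an interval (0, L) is
  ||u||_{H^1}^2 = ∫_0^L u(x)^2 dx + ∫_0^L u'(x)^2 dx.
Compute u'(x) = -9*x**2 + 6*x - 1.
Then u(x)^2 = 9*x**6 - 18*x**5 + 15*x**4 + 12*x**3 - 17*x**2 + 6*x + 9 and u'(x)^2 = 81*x**4 - 108*x**3 + 54*x**2 - 12*x + 1.
Integrate each monomial from 0 to 1 using ∫_0^1 c·x^n dx = c·1^(n+1)/(n+1):
  ∫_0^1 u(x)^2 dx = ∫_0^1 (9*x^6 - 18*x^5 + 15*x^4 + 12*x^3 - 17*x^2 + 6*x + 9) dx. Term by term:
    ∫_0^1 9*x^6 dx = 9/7;  ∫_0^1 -18*x^5 dx = -3;  ∫_0^1 15*x^4 dx = 3;
    ∫_0^1 12*x^3 dx = 3;  ∫_0^1 -17*x^2 dx = -17/3;  ∫_0^1 6*x dx = 3;
    ∫_0^1 9 dx = 9.
  Sum: 9/7 − 3 + 3 + 3 − 17/3 + 3 + 9 = 223/21.
  ∫_0^1 u'(x)^2 dx = ∫_0^1 (81*x^4 - 108*x^3 + 54*x^2 - 12*x + 1) dx. Term by term:
    ∫_0^1 81*x^4 dx = 81/5;  ∫_0^1 -108*x^3 dx = -27;  ∫_0^1 54*x^2 dx = 18;
    ∫_0^1 -12*x dx = -6;  ∫_0^1 1 dx = 1.
  Sum: 81/5 − 27 + 18 − 6 + 1 = 11/5.
Adding: ||u||_{H^1}^2 = 223/21 + 11/5 = 1346/105.


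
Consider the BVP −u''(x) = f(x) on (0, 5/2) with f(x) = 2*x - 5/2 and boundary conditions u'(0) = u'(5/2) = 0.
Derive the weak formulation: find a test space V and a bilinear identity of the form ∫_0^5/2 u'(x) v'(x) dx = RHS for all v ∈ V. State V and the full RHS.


V = H^1(0, 5/2) (no boundary constraint on v; u is determined up to an additive constant); weak form: ∫_0^5/2 u'v' dx = ∫_0^5/2 (2*x - 5/2) v dx for all v ∈ V.

Multiply both sides by a test function v and integrate from 0 to 5/2:
  ∫_0^5/2 −u''(x) v(x) dx = ∫_0^5/2 f(x) v(x) dx.
Integrate the LHS by parts once:
  ∫_0^5/2 −u'' v dx = −[u'(x) v(x)]_0^5/2 + ∫_0^5/2 u'(x) v'(x) dx.
Thus ∫_0^5/2 u'(x) v'(x) dx = ∫_0^5/2 f(x) v(x) dx + [u'(x) v(x)]_0^5/2.
Choose V so that boundary terms are either known or forced to vanish.
u has homogeneous Neumann: u'(0) = u'(5/2) = 0. So [u' v]_0^5/2 = 0·v(5/2) − 0·v(0) = 0 for any v; take V = H^1(0, 5/2).
Weak formulation: find u (satisfying any essential BC) such that ∫_0^5/2 u'(x) v'(x) dx = ∫_0^5/2 f v dx for all v ∈ V (homogeneous Neumann, so boundary terms vanish).
Substituting f(x) = 2*x - 5/2, the right-hand side is ∫_0^5/2 (2*x - 5/2) v dx.
Compatibility check (pure Neumann): taking v ≡ 1 ∈ V gives 0 = ∫_0^5/2 f dx + (0) − (0), i.e. ∫_0^5/2 f dx must equal u'(0) − u'(5/2) = 0. Indeed ∫_0^5/2 (2*x - 5/2) dx = 0, so the data are compatible. The solution is then unique only up to an additive constant (fix it e.g. by requiring ∫_0^5/2 u dx = 0).


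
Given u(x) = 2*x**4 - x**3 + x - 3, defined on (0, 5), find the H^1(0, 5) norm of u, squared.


||u||_{H^1}^2 = 80872175/63

The H^1 norm (squared) on an interval (0, L) is
  ||u||_{H^1}^2 = ∫_0^L u(x)^2 dx + ∫_0^L u'(x)^2 dx.
Compute u'(x) = 8*x**3 - 3*x**2 + 1.
Then u(x)^2 = 4*x**8 - 4*x**7 + x**6 + 4*x**5 - 14*x**4 + 6*x**3 + x**2 - 6*x + 9 and u'(x)^2 = 64*x**6 - 48*x**5 + 9*x**4 + 16*x**3 - 6*x**2 + 1.
Integrate each monomial from 0 to 5 using ∫_0^5 c·x^n dx = c·5^(n+1)/(n+1):
  ∫_0^5 u(x)^2 dx = ∫_0^5 (4*x^8 - 4*x^7 + x^6 + 4*x^5 - 14*x^4 + 6*x^3 + x^2 - 6*x + 9) dx. Term by term:
    ∫_0^5 4*x^8 dx = 7812500/9;  ∫_0^5 -4*x^7 dx = -390625/2;  ∫_0^5 x^6 dx = 78125/7;
    ∫_0^5 4*x^5 dx = 31250/3;  ∫_0^5 -14*x^4 dx = -8750;  ∫_0^5 6*x^3 dx = 1875/2;
    ∫_0^5 x^2 dx = 125/3;  ∫_0^5 -6*x dx = -75;  ∫_0^5 9 dx = 45.
  Sum: 7812500/9 − 390625/2 + 78125/7 + 31250/3 − 8750 + 1875/2 + 125/3 − 75 + 45 = 43250735/63.
  ∫_0^5 u'(x)^2 dx = ∫_0^5 (64*x^6 - 48*x^5 + 9*x^4 + 16*x^3 - 6*x^2 + 1) dx. Term by term:
    ∫_0^5 64*x^6 dx = 5000000/7;  ∫_0^5 -48*x^5 dx = -125000;  ∫_0^5 9*x^4 dx = 5625;
    ∫_0^5 16*x^3 dx = 2500;  ∫_0^5 -6*x^2 dx = -250;  ∫_0^5 1 dx = 5.
  Sum: 5000000/7 − 125000 + 5625 + 2500 − 250 + 5 = 4180160/7.
Adding: ||u||_{H^1}^2 = 43250735/63 + 4180160/7 = 80872175/63.
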